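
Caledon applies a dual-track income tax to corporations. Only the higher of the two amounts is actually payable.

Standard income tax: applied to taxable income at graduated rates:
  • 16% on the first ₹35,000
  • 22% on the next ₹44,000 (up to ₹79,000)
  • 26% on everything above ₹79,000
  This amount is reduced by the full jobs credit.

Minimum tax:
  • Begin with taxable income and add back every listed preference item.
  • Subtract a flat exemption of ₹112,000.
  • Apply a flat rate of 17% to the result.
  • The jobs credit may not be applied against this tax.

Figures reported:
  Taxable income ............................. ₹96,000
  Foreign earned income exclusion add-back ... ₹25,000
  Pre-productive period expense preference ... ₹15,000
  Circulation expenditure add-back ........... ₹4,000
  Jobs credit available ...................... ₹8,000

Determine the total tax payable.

Minimum tax:
  Adjusted income: ₹96,000 + ₹25,000 + ₹15,000 + ₹4,000 = ₹140,000
  Less exemption ₹112,000 → base ₹28,000
  ₹28,000 × 17% = ₹4,760

Standard income tax:
  ₹35,000 × 16% = ₹5,600
  ₹44,000 × 22% = ₹9,680
  ₹17,000 × 26% = ₹4,420
  → ₹19,700
  Less jobs credit ₹8,000 → ₹11,700

₹11,700 > ₹4,760, so the standard income tax governs.

₹11,700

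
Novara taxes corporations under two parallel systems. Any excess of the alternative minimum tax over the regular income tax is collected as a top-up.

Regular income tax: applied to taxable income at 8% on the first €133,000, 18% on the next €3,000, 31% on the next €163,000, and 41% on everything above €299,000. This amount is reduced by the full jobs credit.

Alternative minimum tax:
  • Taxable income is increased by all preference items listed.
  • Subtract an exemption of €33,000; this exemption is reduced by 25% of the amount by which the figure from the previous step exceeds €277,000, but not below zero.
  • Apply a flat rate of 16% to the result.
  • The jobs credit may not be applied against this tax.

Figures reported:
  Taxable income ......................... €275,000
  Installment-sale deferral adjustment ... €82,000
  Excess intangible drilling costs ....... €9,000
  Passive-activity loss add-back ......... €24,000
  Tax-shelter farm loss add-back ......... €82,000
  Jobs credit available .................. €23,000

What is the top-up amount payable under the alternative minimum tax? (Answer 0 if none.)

€44,250

Alternative minimum tax:
  Adjusted income: €275,000 + €82,000 + €9,000 + €24,000 + €82,000 = €472,000
  Exemption: 25% × (€472,000 − €277,000) = €48,750 ≥ €33,000, so the exemption is fully phased out
  Base: €472,000 − €0 = €472,000
  €472,000 × 16% = €75,520

Regular income tax:
  €133,000 × 8% = €10,640
  €3,000 × 18% = €540
  €139,000 × 31% = €43,090
  → €54,270
  Less jobs credit €23,000 → €31,270

Excess of alternative minimum tax over regular income tax: €75,520 − €31,270 = €44,250.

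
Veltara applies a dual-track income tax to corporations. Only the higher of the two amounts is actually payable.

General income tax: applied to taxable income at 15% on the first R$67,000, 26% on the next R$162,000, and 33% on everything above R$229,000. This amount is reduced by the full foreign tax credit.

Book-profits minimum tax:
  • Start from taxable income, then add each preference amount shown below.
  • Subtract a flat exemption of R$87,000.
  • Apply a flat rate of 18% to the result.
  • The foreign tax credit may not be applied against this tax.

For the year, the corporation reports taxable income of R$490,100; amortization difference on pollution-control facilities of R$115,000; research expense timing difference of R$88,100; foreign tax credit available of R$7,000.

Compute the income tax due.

Book-profits minimum tax:
  Adjusted income: R$490,100 + R$115,000 + R$88,100 = R$693,200
  Less exemption R$87,000 → base R$606,200
  R$606,200 × 18% = R$109,116

General income tax:
  R$67,000 × 15% = R$10,050
  R$162,000 × 26% = R$42,120
  R$261,100 × 33% = R$86,163
  → R$138,333
  Less foreign tax credit R$7,000 → R$131,333

R$131,333 > R$109,116, so the general income tax governs.

R$131,333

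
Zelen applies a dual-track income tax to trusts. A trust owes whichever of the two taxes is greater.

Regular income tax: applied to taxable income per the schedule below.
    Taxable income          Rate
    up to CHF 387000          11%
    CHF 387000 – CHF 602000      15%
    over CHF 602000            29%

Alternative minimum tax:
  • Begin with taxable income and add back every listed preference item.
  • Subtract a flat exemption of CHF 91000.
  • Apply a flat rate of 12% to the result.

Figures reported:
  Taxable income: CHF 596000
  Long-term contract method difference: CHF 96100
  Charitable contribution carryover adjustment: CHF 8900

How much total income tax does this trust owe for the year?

CHF 73920

Regular income tax:
  CHF 387000 × 11% = CHF 42570
  CHF 209000 × 15% = CHF 31350
  → CHF 73920

Alternative minimum tax:
  Adjusted income: CHF 596000 + CHF 96100 + CHF 8900 = CHF 701000
  Less exemption CHF 91000 → base CHF 610000
  CHF 610000 × 12% = CHF 73200

CHF 73920 > CHF 73200, so the regular income tax governs.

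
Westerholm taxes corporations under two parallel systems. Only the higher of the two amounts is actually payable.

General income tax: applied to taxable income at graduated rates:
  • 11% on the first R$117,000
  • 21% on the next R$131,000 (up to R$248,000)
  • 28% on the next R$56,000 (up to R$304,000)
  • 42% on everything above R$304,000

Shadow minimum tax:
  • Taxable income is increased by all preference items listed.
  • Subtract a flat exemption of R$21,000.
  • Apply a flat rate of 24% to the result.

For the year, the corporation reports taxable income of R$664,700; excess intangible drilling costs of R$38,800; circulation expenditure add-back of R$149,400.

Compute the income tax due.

Shadow minimum tax:
  Adjusted income: R$664,700 + R$38,800 + R$149,400 = R$852,900
  Less exemption R$21,000 → base R$831,900
  R$831,900 × 24% = R$199,656

General income tax:
  R$117,000 × 11% = R$12,870
  R$131,000 × 21% = R$27,510
  R$56,000 × 28% = R$15,680
  R$360,700 × 42% = R$151,494
  → R$207,554

R$207,554 > R$199,656, so the general income tax governs.

R$207,554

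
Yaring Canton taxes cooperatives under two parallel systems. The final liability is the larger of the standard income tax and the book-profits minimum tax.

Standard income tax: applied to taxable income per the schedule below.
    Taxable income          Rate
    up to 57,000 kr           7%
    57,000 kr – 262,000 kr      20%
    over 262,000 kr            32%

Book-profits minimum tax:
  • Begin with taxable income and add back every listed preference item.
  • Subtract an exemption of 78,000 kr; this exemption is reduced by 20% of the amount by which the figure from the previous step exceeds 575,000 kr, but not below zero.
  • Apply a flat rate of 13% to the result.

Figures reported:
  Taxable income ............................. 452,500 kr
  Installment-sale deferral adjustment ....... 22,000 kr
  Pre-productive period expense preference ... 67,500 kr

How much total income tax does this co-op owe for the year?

105,950 kr

Book-profits minimum tax:
  Adjusted income: 452,500 kr + 22,000 kr + 67,500 kr = 542,000 kr
  Exemption: 542,000 kr ≤ 575,000 kr, so full 78,000 kr applies
  Base: 542,000 kr − 78,000 kr = 464,000 kr
  464,000 kr × 13% = 60,320 kr

Standard income tax:
  57,000 kr × 7% = 3,990 kr
  205,000 kr × 20% = 41,000 kr
  190,500 kr × 32% = 60,960 kr
  → 105,950 kr

105,950 kr > 60,320 kr, so the standard income tax governs.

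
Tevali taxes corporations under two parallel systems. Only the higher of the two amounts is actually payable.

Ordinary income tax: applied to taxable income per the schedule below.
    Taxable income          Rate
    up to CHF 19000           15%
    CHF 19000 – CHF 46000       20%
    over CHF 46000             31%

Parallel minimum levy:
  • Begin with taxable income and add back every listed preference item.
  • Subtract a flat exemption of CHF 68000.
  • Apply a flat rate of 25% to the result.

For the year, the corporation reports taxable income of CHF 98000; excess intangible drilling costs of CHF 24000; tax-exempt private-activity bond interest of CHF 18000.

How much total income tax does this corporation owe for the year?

CHF 24370

Ordinary income tax:
  CHF 19000 × 15% = CHF 2850
  CHF 27000 × 20% = CHF 5400
  CHF 52000 × 31% = CHF 16120
  → CHF 24370

Parallel minimum levy:
  Adjusted income: CHF 98000 + CHF 24000 + CHF 18000 = CHF 140000
  Less exemption CHF 68000 → base CHF 72000
  CHF 72000 × 25% = CHF 18000

CHF 24370 > CHF 18000, so the ordinary income tax governs.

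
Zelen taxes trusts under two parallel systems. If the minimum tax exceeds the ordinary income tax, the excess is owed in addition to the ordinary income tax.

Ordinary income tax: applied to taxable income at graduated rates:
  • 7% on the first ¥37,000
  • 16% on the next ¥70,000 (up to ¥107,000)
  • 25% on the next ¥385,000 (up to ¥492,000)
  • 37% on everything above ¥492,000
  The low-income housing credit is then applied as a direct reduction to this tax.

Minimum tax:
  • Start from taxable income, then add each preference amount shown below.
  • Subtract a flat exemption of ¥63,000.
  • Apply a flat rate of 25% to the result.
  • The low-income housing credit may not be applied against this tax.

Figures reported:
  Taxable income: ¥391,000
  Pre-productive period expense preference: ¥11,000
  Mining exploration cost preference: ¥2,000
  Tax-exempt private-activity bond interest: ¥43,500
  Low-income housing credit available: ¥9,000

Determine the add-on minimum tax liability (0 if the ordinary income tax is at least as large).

¥20,335

Minimum tax:
  Adjusted income: ¥391,000 + ¥11,000 + ¥2,000 + ¥43,500 = ¥447,500
  Less exemption ¥63,000 → base ¥384,500
  ¥384,500 × 25% = ¥96,125

Ordinary income tax:
  ¥37,000 × 7% = ¥2,590
  ¥70,000 × 16% = ¥11,200
  ¥284,000 × 25% = ¥71,000
  → ¥84,790
  Less low-income housing credit ¥9,000 → ¥75,790

Excess of minimum tax over ordinary income tax: ¥96,125 − ¥75,790 = ¥20,335.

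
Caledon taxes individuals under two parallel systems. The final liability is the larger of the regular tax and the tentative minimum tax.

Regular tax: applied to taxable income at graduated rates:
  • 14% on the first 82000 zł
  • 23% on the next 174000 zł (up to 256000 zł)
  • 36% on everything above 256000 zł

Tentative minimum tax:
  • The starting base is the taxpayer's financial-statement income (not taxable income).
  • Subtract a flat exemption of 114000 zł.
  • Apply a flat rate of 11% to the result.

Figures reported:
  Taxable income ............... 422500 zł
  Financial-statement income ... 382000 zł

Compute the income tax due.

Regular tax:
  82000 zł × 14% = 11480 zł
  174000 zł × 23% = 40020 zł
  166500 zł × 36% = 59940 zł
  → 111440 zł

Tentative minimum tax:
  Base (financial-statement income): 382000 zł
  Less exemption 114000 zł → base 268000 zł
  268000 zł × 11% = 29480 zł

111440 zł > 29480 zł, so the regular tax governs.

111440 zł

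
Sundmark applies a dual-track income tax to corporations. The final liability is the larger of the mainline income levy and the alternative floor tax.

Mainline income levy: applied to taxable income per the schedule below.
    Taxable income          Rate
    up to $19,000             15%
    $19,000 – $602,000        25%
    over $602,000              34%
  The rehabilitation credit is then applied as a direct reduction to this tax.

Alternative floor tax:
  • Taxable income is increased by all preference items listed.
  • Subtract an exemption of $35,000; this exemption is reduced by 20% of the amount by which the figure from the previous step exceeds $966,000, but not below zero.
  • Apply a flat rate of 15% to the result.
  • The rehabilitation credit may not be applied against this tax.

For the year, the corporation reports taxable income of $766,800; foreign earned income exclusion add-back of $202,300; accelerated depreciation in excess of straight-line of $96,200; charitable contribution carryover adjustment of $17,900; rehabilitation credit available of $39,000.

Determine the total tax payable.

$165,632

Alternative floor tax:
  Adjusted income: $766,800 + $202,300 + $96,200 + $17,900 = $1,083,200
  Exemption: $35,000 − 20% × ($1,083,200 − $966,000) = $35,000 − $23,440 = $11,560
  Base: $1,083,200 − $11,560 = $1,071,640
  $1,071,640 × 15% = $160,746

Mainline income levy:
  $19,000 × 15% = $2,850
  $583,000 × 25% = $145,750
  $164,800 × 34% = $56,032
  → $204,632
  Less rehabilitation credit $39,000 → $165,632

$165,632 > $160,746, so the mainline income levy governs.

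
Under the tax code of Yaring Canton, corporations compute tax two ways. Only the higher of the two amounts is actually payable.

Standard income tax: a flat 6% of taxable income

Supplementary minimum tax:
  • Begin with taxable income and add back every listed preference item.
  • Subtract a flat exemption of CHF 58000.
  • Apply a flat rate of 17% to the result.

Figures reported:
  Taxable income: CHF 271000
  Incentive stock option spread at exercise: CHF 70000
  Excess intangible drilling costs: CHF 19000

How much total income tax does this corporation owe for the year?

CHF 51340

Standard income tax:
  CHF 271000 × 6% = CHF 16260

Supplementary minimum tax:
  Adjusted income: CHF 271000 + CHF 70000 + CHF 19000 = CHF 360000
  Less exemption CHF 58000 → base CHF 302000
  CHF 302000 × 17% = CHF 51340

CHF 51340 > CHF 16260, so the supplementary minimum tax is the binding amount.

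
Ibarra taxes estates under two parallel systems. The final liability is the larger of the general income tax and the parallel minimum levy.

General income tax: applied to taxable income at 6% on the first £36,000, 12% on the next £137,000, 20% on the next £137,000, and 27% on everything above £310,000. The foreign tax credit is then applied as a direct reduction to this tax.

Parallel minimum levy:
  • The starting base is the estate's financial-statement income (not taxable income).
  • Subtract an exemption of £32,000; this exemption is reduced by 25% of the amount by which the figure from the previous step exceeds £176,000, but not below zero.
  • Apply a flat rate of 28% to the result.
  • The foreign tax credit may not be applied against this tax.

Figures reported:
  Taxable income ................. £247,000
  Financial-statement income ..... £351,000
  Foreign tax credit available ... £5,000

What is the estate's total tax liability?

£98,280

General income tax:
  £36,000 × 6% = £2,160
  £137,000 × 12% = £16,440
  £74,000 × 20% = £14,800
  → £33,400
  Less foreign tax credit £5,000 → £28,400

Parallel minimum levy:
  Base (financial-statement income): £351,000
  Exemption: 25% × (£351,000 − £176,000) = £43,750 ≥ £32,000, so the exemption is fully phased out
  Base: £351,000 − £0 = £351,000
  £351,000 × 28% = £98,280

£98,280 > £28,400, so the parallel minimum levy is the binding amount.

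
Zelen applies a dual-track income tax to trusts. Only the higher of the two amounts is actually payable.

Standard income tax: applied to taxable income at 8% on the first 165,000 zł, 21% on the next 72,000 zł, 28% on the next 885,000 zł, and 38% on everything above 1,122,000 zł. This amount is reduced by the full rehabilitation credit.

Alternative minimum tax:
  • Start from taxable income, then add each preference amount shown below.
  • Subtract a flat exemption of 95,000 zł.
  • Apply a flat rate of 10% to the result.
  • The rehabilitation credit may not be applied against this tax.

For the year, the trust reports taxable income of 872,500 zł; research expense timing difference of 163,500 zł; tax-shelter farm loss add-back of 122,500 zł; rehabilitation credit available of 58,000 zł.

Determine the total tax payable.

148,260 zł

Standard income tax:
  165,000 zł × 8% = 13,200 zł
  72,000 zł × 21% = 15,120 zł
  635,500 zł × 28% = 177,940 zł
  → 206,260 zł
  Less rehabilitation credit 58,000 zł → 148,260 zł

Alternative minimum tax:
  Adjusted income: 872,500 zł + 163,500 zł + 122,500 zł = 1,158,500 zł
  Less exemption 95,000 zł → base 1,063,500 zł
  1,063,500 zł × 10% = 106,350 zł

148,260 zł > 106,350 zł, so the standard income tax governs.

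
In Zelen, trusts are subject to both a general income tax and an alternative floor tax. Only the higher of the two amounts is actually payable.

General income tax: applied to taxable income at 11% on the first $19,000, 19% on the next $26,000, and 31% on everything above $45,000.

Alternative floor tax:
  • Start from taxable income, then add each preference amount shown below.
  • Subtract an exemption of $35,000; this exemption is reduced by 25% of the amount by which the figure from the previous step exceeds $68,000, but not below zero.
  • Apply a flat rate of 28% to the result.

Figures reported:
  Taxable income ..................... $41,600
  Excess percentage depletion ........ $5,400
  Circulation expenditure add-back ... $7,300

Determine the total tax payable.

Alternative floor tax:
  Adjusted income: $41,600 + $5,400 + $7,300 = $54,300
  Exemption: $54,300 ≤ $68,000, so full $35,000 applies
  Base: $54,300 − $35,000 = $19,300
  $19,300 × 28% = $5,404

General income tax:
  $19,000 × 11% = $2,090
  $22,600 × 19% = $4,294
  → $6,384

$6,384 > $5,404, so the general income tax governs.

$6,384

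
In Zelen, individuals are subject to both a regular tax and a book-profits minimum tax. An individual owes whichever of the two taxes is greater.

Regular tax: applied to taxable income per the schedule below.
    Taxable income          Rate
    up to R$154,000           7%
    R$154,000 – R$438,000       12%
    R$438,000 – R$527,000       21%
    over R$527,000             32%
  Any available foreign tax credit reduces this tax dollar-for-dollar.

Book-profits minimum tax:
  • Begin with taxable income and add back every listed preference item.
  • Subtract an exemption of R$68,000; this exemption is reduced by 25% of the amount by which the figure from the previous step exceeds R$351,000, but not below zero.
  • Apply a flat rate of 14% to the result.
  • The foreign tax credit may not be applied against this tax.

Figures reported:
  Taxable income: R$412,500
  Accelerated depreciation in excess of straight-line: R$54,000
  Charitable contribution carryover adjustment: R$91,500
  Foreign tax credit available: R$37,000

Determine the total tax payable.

R$75,845

Book-profits minimum tax:
  Adjusted income: R$412,500 + R$54,000 + R$91,500 = R$558,000
  Exemption: R$68,000 − 25% × (R$558,000 − R$351,000) = R$68,000 − R$51,750 = R$16,250
  Base: R$558,000 − R$16,250 = R$541,750
  R$541,750 × 14% = R$75,845

Regular tax:
  R$154,000 × 7% = R$10,780
  R$258,500 × 12% = R$31,020
  → R$41,800
  Less foreign tax credit R$37,000 → R$4,800

R$75,845 > R$4,800, so the book-profits minimum tax is the binding amount.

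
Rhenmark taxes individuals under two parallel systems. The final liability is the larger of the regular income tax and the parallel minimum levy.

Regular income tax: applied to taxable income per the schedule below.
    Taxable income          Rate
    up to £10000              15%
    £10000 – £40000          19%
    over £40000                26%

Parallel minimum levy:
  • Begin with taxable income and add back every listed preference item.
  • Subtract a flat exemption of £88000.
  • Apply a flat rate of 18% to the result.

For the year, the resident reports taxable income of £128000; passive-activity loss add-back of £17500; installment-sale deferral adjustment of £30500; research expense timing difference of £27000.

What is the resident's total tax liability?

£30080

Parallel minimum levy:
  Adjusted income: £128000 + £17500 + £30500 + £27000 = £203000
  Less exemption £88000 → base £115000
  £115000 × 18% = £20700

Regular income tax:
  £10000 × 15% = £1500
  £30000 × 19% = £5700
  £88000 × 26% = £22880
  → £30080

£30080 > £20700, so the regular income tax governs.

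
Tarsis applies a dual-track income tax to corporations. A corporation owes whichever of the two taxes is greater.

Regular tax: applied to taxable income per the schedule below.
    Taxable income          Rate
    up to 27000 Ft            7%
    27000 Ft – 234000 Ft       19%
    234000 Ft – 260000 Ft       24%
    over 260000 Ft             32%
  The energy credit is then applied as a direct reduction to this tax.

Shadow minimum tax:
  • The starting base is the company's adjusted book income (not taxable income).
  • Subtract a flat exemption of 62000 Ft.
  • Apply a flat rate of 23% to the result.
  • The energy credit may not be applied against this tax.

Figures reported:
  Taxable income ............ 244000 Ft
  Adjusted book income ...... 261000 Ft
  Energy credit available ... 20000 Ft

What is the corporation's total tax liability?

45770 Ft

Shadow minimum tax:
  Base (adjusted book income): 261000 Ft
  Less exemption 62000 Ft → base 199000 Ft
  199000 Ft × 23% = 45770 Ft

Regular tax:
  27000 Ft × 7% = 1890 Ft
  207000 Ft × 19% = 39330 Ft
  10000 Ft × 24% = 2400 Ft
  → 43620 Ft
  Less energy credit 20000 Ft → 23620 Ft

45770 Ft > 23620 Ft, so the shadow minimum tax is the binding amount.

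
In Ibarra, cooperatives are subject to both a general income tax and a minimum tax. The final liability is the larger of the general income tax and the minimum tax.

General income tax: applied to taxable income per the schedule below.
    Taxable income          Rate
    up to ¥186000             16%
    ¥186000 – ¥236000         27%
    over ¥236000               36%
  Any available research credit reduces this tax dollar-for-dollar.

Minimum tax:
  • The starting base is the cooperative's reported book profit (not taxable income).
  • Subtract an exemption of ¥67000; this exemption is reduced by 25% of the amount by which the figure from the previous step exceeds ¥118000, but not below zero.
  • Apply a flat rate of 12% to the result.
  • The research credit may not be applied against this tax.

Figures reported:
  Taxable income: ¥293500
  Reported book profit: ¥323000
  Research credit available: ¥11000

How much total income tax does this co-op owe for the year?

Minimum tax:
  Base (reported book profit): ¥323000
  Exemption: ¥67000 − 25% × (¥323000 − ¥118000) = ¥67000 − ¥51250 = ¥15750
  Base: ¥323000 − ¥15750 = ¥307250
  ¥307250 × 12% = ¥36870

General income tax:
  ¥186000 × 16% = ¥29760
  ¥50000 × 27% = ¥13500
  ¥57500 × 36% = ¥20700
  → ¥63960
  Less research credit ¥11000 → ¥52960

¥52960 > ¥36870, so the general income tax governs.

¥52960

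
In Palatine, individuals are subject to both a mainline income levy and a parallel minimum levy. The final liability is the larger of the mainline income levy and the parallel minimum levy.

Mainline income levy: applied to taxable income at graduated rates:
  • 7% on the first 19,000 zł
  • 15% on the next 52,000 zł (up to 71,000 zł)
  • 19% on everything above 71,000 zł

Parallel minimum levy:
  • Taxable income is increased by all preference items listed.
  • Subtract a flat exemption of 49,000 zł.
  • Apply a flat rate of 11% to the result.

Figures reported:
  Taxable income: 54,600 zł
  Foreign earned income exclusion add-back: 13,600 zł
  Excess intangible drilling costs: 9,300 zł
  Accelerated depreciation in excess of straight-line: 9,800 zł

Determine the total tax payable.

6,670 zł

Mainline income levy:
  19,000 zł × 7% = 1,330 zł
  35,600 zł × 15% = 5,340 zł
  → 6,670 zł

Parallel minimum levy:
  Adjusted income: 54,600 zł + 13,600 zł + 9,300 zł + 9,800 zł = 87,300 zł
  Less exemption 49,000 zł → base 38,300 zł
  38,300 zł × 11% = 4,213 zł

6,670 zł > 4,213 zł, so the mainline income levy governs.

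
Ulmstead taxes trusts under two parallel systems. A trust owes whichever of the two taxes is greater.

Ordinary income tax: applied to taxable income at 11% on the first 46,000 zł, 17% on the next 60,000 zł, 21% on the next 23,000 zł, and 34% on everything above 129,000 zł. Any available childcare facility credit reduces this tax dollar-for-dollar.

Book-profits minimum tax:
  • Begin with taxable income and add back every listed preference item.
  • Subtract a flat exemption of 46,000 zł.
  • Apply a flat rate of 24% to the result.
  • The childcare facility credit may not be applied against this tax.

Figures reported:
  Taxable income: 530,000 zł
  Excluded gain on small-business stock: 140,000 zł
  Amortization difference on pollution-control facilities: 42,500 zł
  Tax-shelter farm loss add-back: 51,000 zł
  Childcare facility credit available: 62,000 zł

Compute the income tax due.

Ordinary income tax:
  46,000 zł × 11% = 5,060 zł
  60,000 zł × 17% = 10,200 zł
  23,000 zł × 21% = 4,830 zł
  401,000 zł × 34% = 136,340 zł
  → 156,430 zł
  Less childcare facility credit 62,000 zł → 94,430 zł

Book-profits minimum tax:
  Adjusted income: 530,000 zł + 140,000 zł + 42,500 zł + 51,000 zł = 763,500 zł
  Less exemption 46,000 zł → base 717,500 zł
  717,500 zł × 24% = 172,200 zł

172,200 zł > 94,430 zł, so the book-profits minimum tax is the binding amount.

172,200 zł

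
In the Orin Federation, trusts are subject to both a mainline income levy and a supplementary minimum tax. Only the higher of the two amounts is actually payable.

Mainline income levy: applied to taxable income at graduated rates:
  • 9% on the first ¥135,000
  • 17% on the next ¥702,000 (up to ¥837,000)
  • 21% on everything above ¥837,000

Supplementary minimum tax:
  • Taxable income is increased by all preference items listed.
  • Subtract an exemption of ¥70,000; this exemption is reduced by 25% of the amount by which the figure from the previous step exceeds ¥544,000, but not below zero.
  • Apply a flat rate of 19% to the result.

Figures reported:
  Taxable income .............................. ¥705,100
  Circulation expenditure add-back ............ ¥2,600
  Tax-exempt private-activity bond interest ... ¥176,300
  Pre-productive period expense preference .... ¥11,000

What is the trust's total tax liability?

Supplementary minimum tax:
  Adjusted income: ¥705,100 + ¥2,600 + ¥176,300 + ¥11,000 = ¥895,000
  Exemption: 25% × (¥895,000 − ¥544,000) = ¥87,750 ≥ ¥70,000, so the exemption is fully phased out
  Base: ¥895,000 − ¥0 = ¥895,000
  ¥895,000 × 19% = ¥170,050

Mainline income levy:
  ¥135,000 × 9% = ¥12,150
  ¥570,100 × 17% = ¥96,917
  → ¥109,067

¥170,050 > ¥109,067, so the supplementary minimum tax is the binding amount.

¥170,050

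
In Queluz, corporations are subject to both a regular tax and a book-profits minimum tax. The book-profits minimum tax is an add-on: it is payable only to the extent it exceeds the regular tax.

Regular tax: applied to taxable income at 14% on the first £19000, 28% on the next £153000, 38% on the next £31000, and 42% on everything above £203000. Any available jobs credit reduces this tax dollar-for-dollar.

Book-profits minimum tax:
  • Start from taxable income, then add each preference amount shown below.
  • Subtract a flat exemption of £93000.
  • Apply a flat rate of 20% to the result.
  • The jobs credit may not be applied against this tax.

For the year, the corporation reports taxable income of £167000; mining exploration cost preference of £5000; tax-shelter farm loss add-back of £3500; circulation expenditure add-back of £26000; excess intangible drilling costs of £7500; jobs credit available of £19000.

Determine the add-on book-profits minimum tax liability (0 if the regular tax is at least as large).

Regular tax:
  £19000 × 14% = £2660
  £148000 × 28% = £41440
  → £44100
  Less jobs credit £19000 → £25100

Book-profits minimum tax:
  Adjusted income: £167000 + £5000 + £3500 + £26000 + £7500 = £209000
  Less exemption £93000 → base £116000
  £116000 × 20% = £23200

£23200 ≤ £25100, so no add-on is due.

£0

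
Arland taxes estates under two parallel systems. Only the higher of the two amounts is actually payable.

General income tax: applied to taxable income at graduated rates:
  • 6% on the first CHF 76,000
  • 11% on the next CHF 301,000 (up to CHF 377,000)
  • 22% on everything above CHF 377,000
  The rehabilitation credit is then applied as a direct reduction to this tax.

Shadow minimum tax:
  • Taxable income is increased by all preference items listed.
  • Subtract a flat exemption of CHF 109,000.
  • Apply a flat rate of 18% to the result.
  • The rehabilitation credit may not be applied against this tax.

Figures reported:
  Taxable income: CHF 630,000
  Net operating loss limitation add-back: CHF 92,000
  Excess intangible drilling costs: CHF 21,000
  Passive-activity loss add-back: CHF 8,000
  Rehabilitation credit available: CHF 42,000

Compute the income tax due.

General income tax:
  CHF 76,000 × 6% = CHF 4,560
  CHF 301,000 × 11% = CHF 33,110
  CHF 253,000 × 22% = CHF 55,660
  → CHF 93,330
  Less rehabilitation credit CHF 42,000 → CHF 51,330

Shadow minimum tax:
  Adjusted income: CHF 630,000 + CHF 92,000 + CHF 21,000 + CHF 8,000 = CHF 751,000
  Less exemption CHF 109,000 → base CHF 642,000
  CHF 642,000 × 18% = CHF 115,560

CHF 115,560 > CHF 51,330, so the shadow minimum tax is the binding amount.

CHF 115,560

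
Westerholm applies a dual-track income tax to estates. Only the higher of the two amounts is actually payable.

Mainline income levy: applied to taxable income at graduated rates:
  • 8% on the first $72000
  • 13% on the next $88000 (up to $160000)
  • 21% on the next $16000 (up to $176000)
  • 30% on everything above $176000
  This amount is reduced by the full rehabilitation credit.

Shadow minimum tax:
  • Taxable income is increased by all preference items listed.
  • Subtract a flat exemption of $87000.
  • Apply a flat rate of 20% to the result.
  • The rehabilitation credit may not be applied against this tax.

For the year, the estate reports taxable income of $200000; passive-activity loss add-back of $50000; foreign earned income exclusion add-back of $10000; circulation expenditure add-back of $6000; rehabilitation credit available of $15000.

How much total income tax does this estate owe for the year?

$35800

Shadow minimum tax:
  Adjusted income: $200000 + $50000 + $10000 + $6000 = $266000
  Less exemption $87000 → base $179000
  $179000 × 20% = $35800

Mainline income levy:
  $72000 × 8% = $5760
  $88000 × 13% = $11440
  $16000 × 21% = $3360
  $24000 × 30% = $7200
  → $27760
  Less rehabilitation credit $15000 → $12760

$35800 > $12760, so the shadow minimum tax is the binding amount.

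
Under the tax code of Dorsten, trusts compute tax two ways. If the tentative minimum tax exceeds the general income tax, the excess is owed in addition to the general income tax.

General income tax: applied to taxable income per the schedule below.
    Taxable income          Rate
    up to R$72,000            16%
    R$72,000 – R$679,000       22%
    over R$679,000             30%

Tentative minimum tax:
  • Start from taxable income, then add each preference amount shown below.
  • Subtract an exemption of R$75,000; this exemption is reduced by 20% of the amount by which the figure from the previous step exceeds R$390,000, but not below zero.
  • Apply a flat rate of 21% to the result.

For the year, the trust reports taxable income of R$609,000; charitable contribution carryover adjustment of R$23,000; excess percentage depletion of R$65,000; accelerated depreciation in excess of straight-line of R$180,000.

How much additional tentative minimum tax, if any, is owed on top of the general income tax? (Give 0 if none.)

Tentative minimum tax:
  Adjusted income: R$609,000 + R$23,000 + R$65,000 + R$180,000 = R$877,000
  Exemption: 20% × (R$877,000 − R$390,000) = R$97,400 ≥ R$75,000, so the exemption is fully phased out
  Base: R$877,000 − R$0 = R$877,000
  R$877,000 × 21% = R$184,170

General income tax:
  R$72,000 × 16% = R$11,520
  R$537,000 × 22% = R$118,140
  → R$129,660

Excess of tentative minimum tax over general income tax: R$184,170 − R$129,660 = R$54,510.

R$54,510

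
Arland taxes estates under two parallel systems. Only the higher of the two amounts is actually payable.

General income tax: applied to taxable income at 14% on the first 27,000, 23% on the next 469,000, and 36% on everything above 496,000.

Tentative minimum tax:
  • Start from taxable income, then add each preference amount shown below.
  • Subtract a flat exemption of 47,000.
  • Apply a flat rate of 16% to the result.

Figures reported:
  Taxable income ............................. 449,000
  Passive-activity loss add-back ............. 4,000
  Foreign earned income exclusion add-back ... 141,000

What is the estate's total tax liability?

General income tax:
  27,000 × 14% = 3,780
  422,000 × 23% = 97,060
  → 100,840

Tentative minimum tax:
  Adjusted income: 449,000 + 4,000 + 141,000 = 594,000
  Less exemption 47,000 → base 547,000
  547,000 × 16% = 87,520

100,840 > 87,520, so the general income tax governs.

100,840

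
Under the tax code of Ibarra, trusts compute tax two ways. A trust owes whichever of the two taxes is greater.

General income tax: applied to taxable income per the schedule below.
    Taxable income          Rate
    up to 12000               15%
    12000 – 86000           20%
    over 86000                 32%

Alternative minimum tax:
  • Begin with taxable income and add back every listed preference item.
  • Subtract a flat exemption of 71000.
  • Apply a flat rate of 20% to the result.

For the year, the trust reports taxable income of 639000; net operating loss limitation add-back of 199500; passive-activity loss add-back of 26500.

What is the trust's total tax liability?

General income tax:
  12000 × 15% = 1800
  74000 × 20% = 14800
  553000 × 32% = 176960
  → 193560

Alternative minimum tax:
  Adjusted income: 639000 + 199500 + 26500 = 865000
  Less exemption 71000 → base 794000
  794000 × 20% = 158800

193560 > 158800, so the general income tax governs.

193560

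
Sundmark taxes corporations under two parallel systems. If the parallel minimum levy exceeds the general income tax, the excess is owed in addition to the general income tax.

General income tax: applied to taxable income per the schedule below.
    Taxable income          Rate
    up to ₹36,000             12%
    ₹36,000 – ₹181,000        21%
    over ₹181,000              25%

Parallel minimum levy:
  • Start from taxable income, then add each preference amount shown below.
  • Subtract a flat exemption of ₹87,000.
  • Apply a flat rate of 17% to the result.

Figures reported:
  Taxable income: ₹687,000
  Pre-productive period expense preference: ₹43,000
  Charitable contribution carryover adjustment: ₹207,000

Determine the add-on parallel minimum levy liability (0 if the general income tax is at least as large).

₹0

Parallel minimum levy:
  Adjusted income: ₹687,000 + ₹43,000 + ₹207,000 = ₹937,000
  Less exemption ₹87,000 → base ₹850,000
  ₹850,000 × 17% = ₹144,500

General income tax:
  ₹36,000 × 12% = ₹4,320
  ₹145,000 × 21% = ₹30,450
  ₹506,000 × 25% = ₹126,500
  → ₹161,270

₹144,500 ≤ ₹161,270, so no add-on is due.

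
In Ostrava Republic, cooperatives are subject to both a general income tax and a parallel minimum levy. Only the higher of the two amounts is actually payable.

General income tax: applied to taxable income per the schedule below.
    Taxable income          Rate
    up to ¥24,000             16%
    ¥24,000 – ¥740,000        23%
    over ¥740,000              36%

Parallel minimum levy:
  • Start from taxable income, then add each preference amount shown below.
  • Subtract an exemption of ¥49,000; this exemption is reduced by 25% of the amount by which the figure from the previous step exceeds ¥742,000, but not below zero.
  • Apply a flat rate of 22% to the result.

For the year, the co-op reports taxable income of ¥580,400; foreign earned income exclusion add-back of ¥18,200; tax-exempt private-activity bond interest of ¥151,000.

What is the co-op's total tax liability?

¥154,550

General income tax:
  ¥24,000 × 16% = ¥3,840
  ¥556,400 × 23% = ¥127,972
  → ¥131,812

Parallel minimum levy:
  Adjusted income: ¥580,400 + ¥18,200 + ¥151,000 = ¥749,600
  Exemption: ¥49,000 − 25% × (¥749,600 − ¥742,000) = ¥49,000 − ¥1,900 = ¥47,100
  Base: ¥749,600 − ¥47,100 = ¥702,500
  ¥702,500 × 22% = ¥154,550

¥154,550 > ¥131,812, so the parallel minimum levy is the binding amount.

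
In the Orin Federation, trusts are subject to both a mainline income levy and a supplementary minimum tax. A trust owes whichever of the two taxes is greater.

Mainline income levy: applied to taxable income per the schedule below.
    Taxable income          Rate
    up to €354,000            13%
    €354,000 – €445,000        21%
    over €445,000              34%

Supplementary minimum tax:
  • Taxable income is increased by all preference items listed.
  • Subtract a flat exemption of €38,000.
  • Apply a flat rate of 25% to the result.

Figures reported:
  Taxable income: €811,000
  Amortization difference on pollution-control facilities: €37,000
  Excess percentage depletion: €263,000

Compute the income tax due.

€268,250

Mainline income levy:
  €354,000 × 13% = €46,020
  €91,000 × 21% = €19,110
  €366,000 × 34% = €124,440
  → €189,570

Supplementary minimum tax:
  Adjusted income: €811,000 + €37,000 + €263,000 = €1,111,000
  Less exemption €38,000 → base €1,073,000
  €1,073,000 × 25% = €268,250

€268,250 > €189,570, so the supplementary minimum tax is the binding amount.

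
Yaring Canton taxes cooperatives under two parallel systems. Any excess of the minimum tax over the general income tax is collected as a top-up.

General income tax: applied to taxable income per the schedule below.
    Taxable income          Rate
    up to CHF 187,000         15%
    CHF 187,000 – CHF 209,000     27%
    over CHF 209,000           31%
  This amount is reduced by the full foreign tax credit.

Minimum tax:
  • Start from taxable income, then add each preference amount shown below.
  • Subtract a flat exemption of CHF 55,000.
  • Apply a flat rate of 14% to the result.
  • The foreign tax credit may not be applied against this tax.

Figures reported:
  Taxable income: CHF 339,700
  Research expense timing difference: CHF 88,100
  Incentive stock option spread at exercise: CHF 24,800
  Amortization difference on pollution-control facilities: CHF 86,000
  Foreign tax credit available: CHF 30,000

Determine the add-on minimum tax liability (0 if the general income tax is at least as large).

CHF 23,197

General income tax:
  CHF 187,000 × 15% = CHF 28,050
  CHF 22,000 × 27% = CHF 5,940
  CHF 130,700 × 31% = CHF 40,517
  → CHF 74,507
  Less foreign tax credit CHF 30,000 → CHF 44,507

Minimum tax:
  Adjusted income: CHF 339,700 + CHF 88,100 + CHF 24,800 + CHF 86,000 = CHF 538,600
  Less exemption CHF 55,000 → base CHF 483,600
  CHF 483,600 × 14% = CHF 67,704

Excess of minimum tax over general income tax: CHF 67,704 − CHF 44,507 = CHF 23,197.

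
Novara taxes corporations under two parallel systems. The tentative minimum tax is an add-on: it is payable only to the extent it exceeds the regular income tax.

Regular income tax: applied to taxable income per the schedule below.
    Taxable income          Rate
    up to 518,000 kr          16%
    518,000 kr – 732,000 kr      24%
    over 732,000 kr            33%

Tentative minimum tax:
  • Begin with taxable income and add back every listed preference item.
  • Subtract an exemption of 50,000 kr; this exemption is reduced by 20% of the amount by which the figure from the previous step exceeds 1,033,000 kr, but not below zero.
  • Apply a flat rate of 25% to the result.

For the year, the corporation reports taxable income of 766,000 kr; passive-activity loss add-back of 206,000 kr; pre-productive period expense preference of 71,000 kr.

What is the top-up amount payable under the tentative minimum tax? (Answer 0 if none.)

103,290 kr

Regular income tax:
  518,000 kr × 16% = 82,880 kr
  214,000 kr × 24% = 51,360 kr
  34,000 kr × 33% = 11,220 kr
  → 145,460 kr

Tentative minimum tax:
  Adjusted income: 766,000 kr + 206,000 kr + 71,000 kr = 1,043,000 kr
  Exemption: 50,000 kr − 20% × (1,043,000 kr − 1,033,000 kr) = 50,000 kr − 2,000 kr = 48,000 kr
  Base: 1,043,000 kr − 48,000 kr = 995,000 kr
  995,000 kr × 25% = 248,750 kr

Excess of tentative minimum tax over regular income tax: 248,750 kr − 145,460 kr = 103,290 kr.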